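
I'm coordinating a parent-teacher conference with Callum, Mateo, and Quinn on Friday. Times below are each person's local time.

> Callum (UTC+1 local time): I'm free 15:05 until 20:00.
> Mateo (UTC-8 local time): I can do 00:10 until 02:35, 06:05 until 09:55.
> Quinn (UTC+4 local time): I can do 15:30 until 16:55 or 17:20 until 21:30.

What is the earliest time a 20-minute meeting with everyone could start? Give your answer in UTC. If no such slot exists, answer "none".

Callum in UTC: 14:05-19:00 (subtract 1h to convert from UTC+1).
Mateo in UTC: 08:10-10:35, 14:05-17:55 (add 8h to convert from UTC-8).
Quinn in UTC: 11:30-12:55, 13:20-17:30 (subtract 4h to convert from UTC+4).
Callum ∩ Mateo: 14:05-17:55.
Callum ∩ Mateo ∩ Quinn: 14:05-17:30.
The first common window of at least 20 minutes is 14:05-17:30, so the earliest start is 14:05.

14:05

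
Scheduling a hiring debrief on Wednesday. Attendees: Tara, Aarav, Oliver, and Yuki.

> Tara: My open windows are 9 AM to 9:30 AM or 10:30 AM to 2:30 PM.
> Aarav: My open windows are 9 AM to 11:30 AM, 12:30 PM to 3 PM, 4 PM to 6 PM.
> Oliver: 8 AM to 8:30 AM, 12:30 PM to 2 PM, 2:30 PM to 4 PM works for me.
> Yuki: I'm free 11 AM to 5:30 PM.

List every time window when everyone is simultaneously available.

Tara ∩ Aarav: 09:00-09:30, 10:30-11:30, 12:30-14:30.
Tara ∩ Aarav ∩ Oliver: 12:30-14:00.
Tara ∩ Aarav ∩ Oliver ∩ Yuki: 12:30-14:00.

12:30-14:00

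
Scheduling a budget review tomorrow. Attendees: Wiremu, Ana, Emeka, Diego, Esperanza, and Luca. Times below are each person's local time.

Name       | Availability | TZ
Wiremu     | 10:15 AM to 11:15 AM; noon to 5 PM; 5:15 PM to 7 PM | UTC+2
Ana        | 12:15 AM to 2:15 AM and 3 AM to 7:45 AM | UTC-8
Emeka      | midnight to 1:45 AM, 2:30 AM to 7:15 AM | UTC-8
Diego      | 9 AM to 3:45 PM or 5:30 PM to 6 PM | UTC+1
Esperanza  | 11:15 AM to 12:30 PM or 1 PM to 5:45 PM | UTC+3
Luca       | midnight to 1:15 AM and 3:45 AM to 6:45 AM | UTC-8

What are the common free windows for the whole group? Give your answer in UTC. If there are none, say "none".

08:15-09:15, 11:45-14:45

Wiremu in UTC: 08:15-09:15, 10:00-15:00, 15:15-17:00 (subtract 2h to convert from UTC+2).
Ana in UTC: 08:15-10:15, 11:00-15:45 (add 8h to convert from UTC-8).
Emeka in UTC: 08:00-09:45, 10:30-15:15 (add 8h to convert from UTC-8).
Diego in UTC: 08:00-14:45, 16:30-17:00 (subtract 1h to convert from UTC+1).
Esperanza in UTC: 08:15-09:30, 10:00-14:45 (subtract 3h to convert from UTC+3).
Luca in UTC: 08:00-09:15, 11:45-14:45 (add 8h to convert from UTC-8).
Wiremu ∩ Ana: 08:15-09:15, 10:00-10:15, 11:00-15:00, 15:15-15:45.
Wiremu ∩ Ana ∩ Emeka: 08:15-09:15, 11:00-15:00.
Wiremu ∩ Ana ∩ Emeka ∩ Diego: 08:15-09:15, 11:00-14:45.
Wiremu ∩ Ana ∩ Emeka ∩ Diego ∩ Esperanza: 08:15-09:15, 11:00-14:45.
Wiremu ∩ Ana ∩ Emeka ∩ Diego ∩ Esperanza ∩ Luca: 08:15-09:15, 11:45-14:45.
Those are the intersection windows.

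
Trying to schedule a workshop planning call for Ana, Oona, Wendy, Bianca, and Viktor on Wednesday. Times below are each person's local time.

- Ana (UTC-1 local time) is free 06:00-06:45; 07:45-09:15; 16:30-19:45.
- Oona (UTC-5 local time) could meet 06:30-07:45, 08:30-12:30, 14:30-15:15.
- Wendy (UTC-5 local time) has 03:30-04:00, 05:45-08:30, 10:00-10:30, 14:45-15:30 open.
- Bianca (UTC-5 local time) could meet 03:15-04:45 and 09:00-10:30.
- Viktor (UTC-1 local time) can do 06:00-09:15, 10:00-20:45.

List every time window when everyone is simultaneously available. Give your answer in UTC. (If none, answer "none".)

none

Ana in UTC: 07:00-07:45, 08:45-10:15, 17:30-20:45 (add 1h to convert from UTC-1).
Oona in UTC: 11:30-12:45, 13:30-17:30, 19:30-20:15 (add 5h to convert from UTC-5).
Wendy in UTC: 08:30-09:00, 10:45-13:30, 15:00-15:30, 19:45-20:30 (add 5h to convert from UTC-5).
Bianca in UTC: 08:15-09:45, 14:00-15:30 (add 5h to convert from UTC-5).
Viktor in UTC: 07:00-10:15, 11:00-21:45 (add 1h to convert from UTC-1).
Ana ∩ Oona: 19:30-20:15.
Ana ∩ Oona ∩ Wendy: 19:45-20:15.
Ana ∩ Oona ∩ Wendy ∩ Bianca: ∅.
Ana ∩ Oona ∩ Wendy ∩ Bianca ∩ Viktor: ∅.
There is no time when everyone is free.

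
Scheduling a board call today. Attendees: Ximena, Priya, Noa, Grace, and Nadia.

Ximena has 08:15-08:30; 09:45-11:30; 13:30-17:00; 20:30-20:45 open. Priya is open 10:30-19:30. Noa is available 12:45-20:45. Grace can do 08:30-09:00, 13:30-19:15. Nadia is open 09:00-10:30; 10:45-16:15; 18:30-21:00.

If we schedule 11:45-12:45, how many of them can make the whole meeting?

Priya and Nadia can make the full 11:45-12:45 slot — that's 2.

2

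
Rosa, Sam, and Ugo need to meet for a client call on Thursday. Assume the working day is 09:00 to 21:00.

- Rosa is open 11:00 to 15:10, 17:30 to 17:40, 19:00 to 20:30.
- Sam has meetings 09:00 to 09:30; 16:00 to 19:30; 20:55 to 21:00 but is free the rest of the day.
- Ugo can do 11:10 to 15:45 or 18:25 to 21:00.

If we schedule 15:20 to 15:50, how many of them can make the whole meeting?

Rosa free: 11:00-15:10, 17:30-17:40, 19:00-20:30.
Sam free: 09:30-16:00, 19:30-20:55 (invert busy blocks within the working day).
Ugo free: 11:10-15:45, 18:25-21:00.
Sam can make the full 15:20-15:50 slot — that's 1.

1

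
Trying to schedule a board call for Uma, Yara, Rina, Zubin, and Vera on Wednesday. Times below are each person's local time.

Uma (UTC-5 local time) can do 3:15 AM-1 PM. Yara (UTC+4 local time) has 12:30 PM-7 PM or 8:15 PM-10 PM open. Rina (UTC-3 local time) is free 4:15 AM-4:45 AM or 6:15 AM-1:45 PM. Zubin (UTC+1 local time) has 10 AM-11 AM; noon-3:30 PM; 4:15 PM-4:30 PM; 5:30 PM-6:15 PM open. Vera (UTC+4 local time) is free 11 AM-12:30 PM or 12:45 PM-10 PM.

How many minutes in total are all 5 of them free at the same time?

270

Uma in UTC: 08:15-18:00 (add 5h to convert from UTC-5).
Yara in UTC: 08:30-15:00, 16:15-18:00 (subtract 4h to convert from UTC+4).
Rina in UTC: 07:15-07:45, 09:15-16:45 (add 3h to convert from UTC-3).
Zubin in UTC: 09:00-10:00, 11:00-14:30, 15:15-15:30, 16:30-17:15 (subtract 1h to convert from UTC+1).
Vera in UTC: 07:00-08:30, 08:45-18:00 (subtract 4h to convert from UTC+4).
Uma ∩ Yara: 08:30-15:00, 16:15-18:00.
Uma ∩ Yara ∩ Rina: 09:15-15:00, 16:15-16:45.
Uma ∩ Yara ∩ Rina ∩ Zubin: 09:15-10:00, 11:00-14:30, 16:30-16:45.
Uma ∩ Yara ∩ Rina ∩ Zubin ∩ Vera: 09:15-10:00, 11:00-14:30, 16:30-16:45.
Summing the common windows: 45 + 210 + 15 = 270 minutes.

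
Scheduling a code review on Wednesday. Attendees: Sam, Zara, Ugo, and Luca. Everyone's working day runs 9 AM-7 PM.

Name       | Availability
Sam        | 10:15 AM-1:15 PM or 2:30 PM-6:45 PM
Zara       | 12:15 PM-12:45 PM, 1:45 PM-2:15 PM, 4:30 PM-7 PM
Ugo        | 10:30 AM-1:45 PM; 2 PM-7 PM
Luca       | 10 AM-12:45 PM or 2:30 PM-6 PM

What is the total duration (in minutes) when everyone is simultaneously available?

120

Sam ∩ Zara: 12:15-12:45, 16:30-18:45.
Sam ∩ Zara ∩ Ugo: 12:15-12:45, 16:30-18:45.
Sam ∩ Zara ∩ Ugo ∩ Luca: 12:15-12:45, 16:30-18:00.
So the common availability across everyone is 12:15-12:45, 16:30-18:00.
Summing the common windows: 30 + 90 = 120 minutes.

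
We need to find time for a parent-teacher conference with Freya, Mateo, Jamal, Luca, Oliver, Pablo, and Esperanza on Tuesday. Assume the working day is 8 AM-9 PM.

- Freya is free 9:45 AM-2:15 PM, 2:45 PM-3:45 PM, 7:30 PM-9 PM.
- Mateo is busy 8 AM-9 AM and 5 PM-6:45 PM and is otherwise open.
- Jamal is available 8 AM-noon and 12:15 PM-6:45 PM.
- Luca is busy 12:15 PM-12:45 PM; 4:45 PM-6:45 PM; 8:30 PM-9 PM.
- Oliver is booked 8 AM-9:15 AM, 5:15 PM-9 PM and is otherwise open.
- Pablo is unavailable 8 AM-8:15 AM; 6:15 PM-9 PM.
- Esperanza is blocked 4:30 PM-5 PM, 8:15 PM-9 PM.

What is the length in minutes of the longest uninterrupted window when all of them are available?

Freya free: 09:45-14:15, 14:45-15:45, 19:30-21:00.
Mateo free: 09:00-17:00, 18:45-21:00 (invert busy blocks within the working day).
Jamal free: 08:00-12:00, 12:15-18:45.
Luca free: 08:00-12:15, 12:45-16:45, 18:45-20:30 (invert busy blocks within the working day).
Oliver free: 09:15-17:15 (invert busy blocks within the working day).
Pablo free: 08:15-18:15 (invert busy blocks within the working day).
Esperanza free: 08:00-16:30, 17:00-20:15 (invert busy blocks within the working day).
Freya ∩ Mateo: 09:45-14:15, 14:45-15:45, 19:30-21:00.
Freya ∩ Mateo ∩ Jamal: 09:45-12:00, 12:15-14:15, 14:45-15:45.
Freya ∩ Mateo ∩ Jamal ∩ Luca: 09:45-12:00, 12:45-14:15, 14:45-15:45.
Freya ∩ Mateo ∩ Jamal ∩ Luca ∩ Oliver: 09:45-12:00, 12:45-14:15, 14:45-15:45.
Freya ∩ Mateo ∩ Jamal ∩ Luca ∩ Oliver ∩ Pablo: 09:45-12:00, 12:45-14:15, 14:45-15:45.
Freya ∩ Mateo ∩ Jamal ∩ Luca ∩ Oliver ∩ Pablo ∩ Esperanza: 09:45-12:00, 12:45-14:15, 14:45-15:45.
So the common availability across everyone is 09:45-12:00, 12:45-14:15, 14:45-15:45.
The longest is 09:45-12:00 at 135 minutes.

135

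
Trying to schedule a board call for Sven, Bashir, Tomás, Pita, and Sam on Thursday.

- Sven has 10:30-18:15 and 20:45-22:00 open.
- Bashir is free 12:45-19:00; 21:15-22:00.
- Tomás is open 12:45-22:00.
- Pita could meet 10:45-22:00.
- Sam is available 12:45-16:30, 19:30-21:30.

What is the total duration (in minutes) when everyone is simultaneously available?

240

Sven ∩ Bashir: 12:45-18:15, 21:15-22:00.
Sven ∩ Bashir ∩ Tomás: 12:45-18:15, 21:15-22:00.
Sven ∩ Bashir ∩ Tomás ∩ Pita: 12:45-18:15, 21:15-22:00.
Sven ∩ Bashir ∩ Tomás ∩ Pita ∩ Sam: 12:45-16:30, 21:15-21:30.
Summing the common windows: 225 + 15 = 240 minutes.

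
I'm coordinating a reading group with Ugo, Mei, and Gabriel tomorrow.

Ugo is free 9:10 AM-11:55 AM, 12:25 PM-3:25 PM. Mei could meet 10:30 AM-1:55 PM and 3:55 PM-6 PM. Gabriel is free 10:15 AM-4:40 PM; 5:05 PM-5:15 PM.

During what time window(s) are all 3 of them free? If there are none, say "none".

Ugo ∩ Mei: 10:30-11:55, 12:25-13:55.
Ugo ∩ Mei ∩ Gabriel: 10:30-11:55, 12:25-13:55.
So the common availability across everyone is 10:30-11:55, 12:25-13:55.

10:30-11:55, 12:25-13:55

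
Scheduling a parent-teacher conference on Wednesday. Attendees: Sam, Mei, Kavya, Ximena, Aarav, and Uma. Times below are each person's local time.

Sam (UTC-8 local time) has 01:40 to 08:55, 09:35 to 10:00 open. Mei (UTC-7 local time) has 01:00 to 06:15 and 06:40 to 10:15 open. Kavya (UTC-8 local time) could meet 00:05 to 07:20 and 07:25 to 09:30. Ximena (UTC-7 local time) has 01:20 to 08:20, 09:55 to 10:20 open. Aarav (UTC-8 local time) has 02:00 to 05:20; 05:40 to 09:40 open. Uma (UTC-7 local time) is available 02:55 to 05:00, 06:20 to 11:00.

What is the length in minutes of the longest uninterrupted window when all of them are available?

120

Sam in UTC: 09:40-16:55, 17:35-18:00 (add 8h to convert from UTC-8).
Mei in UTC: 08:00-13:15, 13:40-17:15 (add 7h to convert from UTC-7).
Kavya in UTC: 08:05-15:20, 15:25-17:30 (add 8h to convert from UTC-8).
Ximena in UTC: 08:20-15:20, 16:55-17:20 (add 7h to convert from UTC-7).
Aarav in UTC: 10:00-13:20, 13:40-17:40 (add 8h to convert from UTC-8).
Uma in UTC: 09:55-12:00, 13:20-18:00 (add 7h to convert from UTC-7).
Sam ∩ Mei: 09:40-13:15, 13:40-16:55.
Sam ∩ Mei ∩ Kavya: 09:40-13:15, 13:40-15:20, 15:25-16:55.
Sam ∩ Mei ∩ Kavya ∩ Ximena: 09:40-13:15, 13:40-15:20.
Sam ∩ Mei ∩ Kavya ∩ Ximena ∩ Aarav: 10:00-13:15, 13:40-15:20.
Sam ∩ Mei ∩ Kavya ∩ Ximena ∩ Aarav ∩ Uma: 10:00-12:00, 13:40-15:20.
Those are the intersection windows.
The longest is 10:00-12:00 at 120 minutes.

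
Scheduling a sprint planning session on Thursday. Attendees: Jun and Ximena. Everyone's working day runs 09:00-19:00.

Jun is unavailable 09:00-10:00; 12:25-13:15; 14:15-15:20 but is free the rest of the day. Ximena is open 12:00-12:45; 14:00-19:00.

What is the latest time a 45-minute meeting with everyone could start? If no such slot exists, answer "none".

18:15

Jun free: 10:00-12:25, 13:15-14:15, 15:20-19:00 (invert busy blocks within the working day).
Ximena free: 12:00-12:45, 14:00-19:00.
Jun ∩ Ximena: 12:00-12:25, 14:00-14:15, 15:20-19:00.
The last common window of at least 45 minutes is 15:20-19:00; a 45-minute meeting can start as late as 18:15 and still end by 19:00.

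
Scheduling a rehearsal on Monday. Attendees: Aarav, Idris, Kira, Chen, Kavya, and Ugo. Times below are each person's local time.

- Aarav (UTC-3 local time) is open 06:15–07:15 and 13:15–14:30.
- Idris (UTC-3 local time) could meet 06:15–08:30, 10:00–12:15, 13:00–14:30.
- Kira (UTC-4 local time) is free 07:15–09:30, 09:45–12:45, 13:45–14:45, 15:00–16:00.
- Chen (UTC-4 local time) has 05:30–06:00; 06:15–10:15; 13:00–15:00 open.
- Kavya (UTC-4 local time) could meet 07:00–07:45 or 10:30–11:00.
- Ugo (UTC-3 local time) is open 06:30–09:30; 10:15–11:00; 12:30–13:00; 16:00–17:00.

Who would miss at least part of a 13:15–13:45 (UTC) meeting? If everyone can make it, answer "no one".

Aarav, Kavya, Kira

Aarav in UTC: 09:15-10:15, 16:15-17:30 (add 3h to convert from UTC-3).
Idris in UTC: 09:15-11:30, 13:00-15:15, 16:00-17:30 (add 3h to convert from UTC-3).
Kira in UTC: 11:15-13:30, 13:45-16:45, 17:45-18:45, 19:00-20:00 (add 4h to convert from UTC-4).
Chen in UTC: 09:30-10:00, 10:15-14:15, 17:00-19:00 (add 4h to convert from UTC-4).
Kavya in UTC: 11:00-11:45, 14:30-15:00 (add 4h to convert from UTC-4).
Ugo in UTC: 09:30-12:30, 13:15-14:00, 15:30-16:00, 19:00-20:00 (add 3h to convert from UTC-3).
Aarav: not fully free for 13:15-13:45. Idris: free for 13:15-13:45. Kira: not fully free for 13:15-13:45. Chen: free for 13:15-13:45. Kavya: not fully free for 13:15-13:45. Ugo: free for 13:15-13:45.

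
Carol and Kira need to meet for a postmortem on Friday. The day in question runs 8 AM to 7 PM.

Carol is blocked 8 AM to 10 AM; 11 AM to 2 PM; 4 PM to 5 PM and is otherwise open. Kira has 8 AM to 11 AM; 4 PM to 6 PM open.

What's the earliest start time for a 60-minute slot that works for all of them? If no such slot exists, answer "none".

Carol free: 10:00-11:00, 14:00-16:00, 17:00-19:00 (invert busy blocks within the working day).
Kira free: 08:00-11:00, 16:00-18:00.
Carol ∩ Kira: 10:00-11:00, 17:00-18:00.
The first common window of at least 60 minutes is 10:00-11:00, so the earliest start is 10:00.

10:00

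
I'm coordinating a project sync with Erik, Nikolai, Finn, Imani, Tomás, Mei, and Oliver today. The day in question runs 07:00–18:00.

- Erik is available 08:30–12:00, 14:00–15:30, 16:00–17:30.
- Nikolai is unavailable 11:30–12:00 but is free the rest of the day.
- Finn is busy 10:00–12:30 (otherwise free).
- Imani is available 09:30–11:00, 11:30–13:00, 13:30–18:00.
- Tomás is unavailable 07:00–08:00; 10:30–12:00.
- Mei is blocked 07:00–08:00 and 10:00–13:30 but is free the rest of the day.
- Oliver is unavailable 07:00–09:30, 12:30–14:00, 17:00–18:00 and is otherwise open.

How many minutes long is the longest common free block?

Erik free: 08:30-12:00, 14:00-15:30, 16:00-17:30.
Nikolai free: 07:00-11:30, 12:00-18:00 (invert busy blocks within the working day).
Finn free: 07:00-10:00, 12:30-18:00 (invert busy blocks within the working day).
Imani free: 09:30-11:00, 11:30-13:00, 13:30-18:00.
Tomás free: 08:00-10:30, 12:00-18:00 (invert busy blocks within the working day).
Mei free: 08:00-10:00, 13:30-18:00 (invert busy blocks within the working day).
Oliver free: 09:30-12:30, 14:00-17:00 (invert busy blocks within the working day).
Erik ∩ Nikolai: 08:30-11:30, 14:00-15:30, 16:00-17:30.
Erik ∩ Nikolai ∩ Finn: 08:30-10:00, 14:00-15:30, 16:00-17:30.
Erik ∩ Nikolai ∩ Finn ∩ Imani: 09:30-10:00, 14:00-15:30, 16:00-17:30.
Erik ∩ Nikolai ∩ Finn ∩ Imani ∩ Tomás: 09:30-10:00, 14:00-15:30, 16:00-17:30.
Erik ∩ Nikolai ∩ Finn ∩ Imani ∩ Tomás ∩ Mei: 09:30-10:00, 14:00-15:30, 16:00-17:30.
Erik ∩ Nikolai ∩ Finn ∩ Imani ∩ Tomás ∩ Mei ∩ Oliver: 09:30-10:00, 14:00-15:30, 16:00-17:00.
The longest is 14:00-15:30 at 90 minutes.

90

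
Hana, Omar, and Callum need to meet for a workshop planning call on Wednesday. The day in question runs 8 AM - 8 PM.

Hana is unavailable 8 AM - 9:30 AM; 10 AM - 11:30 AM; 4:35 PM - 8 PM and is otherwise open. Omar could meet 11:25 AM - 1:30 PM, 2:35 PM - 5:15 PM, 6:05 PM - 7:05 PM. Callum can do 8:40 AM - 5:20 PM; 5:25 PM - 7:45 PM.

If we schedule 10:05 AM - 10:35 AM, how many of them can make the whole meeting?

1

Hana free: 09:30-10:00, 11:30-16:35 (invert busy blocks within the working day).
Omar free: 11:25-13:30, 14:35-17:15, 18:05-19:05.
Callum free: 08:40-17:20, 17:25-19:45.
Callum can make the full 10:05-10:35 slot — that's 1.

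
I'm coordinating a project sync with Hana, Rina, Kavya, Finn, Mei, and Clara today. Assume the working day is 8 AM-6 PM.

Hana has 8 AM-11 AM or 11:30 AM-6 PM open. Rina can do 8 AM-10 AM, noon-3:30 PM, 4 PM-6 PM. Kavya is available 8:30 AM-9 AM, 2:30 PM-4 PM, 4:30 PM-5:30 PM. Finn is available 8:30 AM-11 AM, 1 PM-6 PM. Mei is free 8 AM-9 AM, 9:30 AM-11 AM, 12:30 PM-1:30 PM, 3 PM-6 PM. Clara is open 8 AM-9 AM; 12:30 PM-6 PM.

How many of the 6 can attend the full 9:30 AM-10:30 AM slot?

Hana, Finn, and Mei can make the full 09:30-10:30 slot — that's 3.

3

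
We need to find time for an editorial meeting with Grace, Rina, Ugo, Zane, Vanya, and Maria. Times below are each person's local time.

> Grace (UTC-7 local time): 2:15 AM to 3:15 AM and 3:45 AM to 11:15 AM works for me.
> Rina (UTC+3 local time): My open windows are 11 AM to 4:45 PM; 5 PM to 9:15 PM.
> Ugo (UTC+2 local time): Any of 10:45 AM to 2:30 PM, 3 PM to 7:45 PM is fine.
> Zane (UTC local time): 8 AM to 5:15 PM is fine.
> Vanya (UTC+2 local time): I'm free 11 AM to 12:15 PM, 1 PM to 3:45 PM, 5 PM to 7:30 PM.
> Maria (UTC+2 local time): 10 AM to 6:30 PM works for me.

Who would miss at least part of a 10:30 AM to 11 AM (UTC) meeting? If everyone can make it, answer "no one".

Grace in UTC: 09:15-10:15, 10:45-18:15 (add 7h to convert from UTC-7).
Rina in UTC: 08:00-13:45, 14:00-18:15 (subtract 3h to convert from UTC+3).
Ugo in UTC: 08:45-12:30, 13:00-17:45 (subtract 2h to convert from UTC+2).
Zane in UTC: 08:00-17:15.
Vanya in UTC: 09:00-10:15, 11:00-13:45, 15:00-17:30 (subtract 2h to convert from UTC+2).
Maria in UTC: 08:00-16:30 (subtract 2h to convert from UTC+2).
Grace: not fully free for 10:30-11:00. Rina: free for 10:30-11:00. Ugo: free for 10:30-11:00. Zane: free for 10:30-11:00. Vanya: not fully free for 10:30-11:00. Maria: free for 10:30-11:00.

Grace, Vanya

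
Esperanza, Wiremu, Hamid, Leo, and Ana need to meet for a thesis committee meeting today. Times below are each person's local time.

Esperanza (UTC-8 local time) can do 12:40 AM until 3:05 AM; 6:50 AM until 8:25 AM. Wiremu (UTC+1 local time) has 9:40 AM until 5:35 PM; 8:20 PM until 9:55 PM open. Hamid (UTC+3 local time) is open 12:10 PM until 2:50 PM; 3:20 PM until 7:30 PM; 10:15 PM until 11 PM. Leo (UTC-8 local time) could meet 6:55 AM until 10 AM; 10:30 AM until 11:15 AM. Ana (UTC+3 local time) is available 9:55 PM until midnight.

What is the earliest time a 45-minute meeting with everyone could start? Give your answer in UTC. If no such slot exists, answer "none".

Esperanza in UTC: 08:40-11:05, 14:50-16:25 (add 8h to convert from UTC-8).
Wiremu in UTC: 08:40-16:35, 19:20-20:55 (subtract 1h to convert from UTC+1).
Hamid in UTC: 09:10-11:50, 12:20-16:30, 19:15-20:00 (subtract 3h to convert from UTC+3).
Leo in UTC: 14:55-18:00, 18:30-19:15 (add 8h to convert from UTC-8).
Ana in UTC: 18:55-21:00 (subtract 3h to convert from UTC+3).
Esperanza ∩ Wiremu: 08:40-11:05, 14:50-16:25.
Esperanza ∩ Wiremu ∩ Hamid: 09:10-11:05, 14:50-16:25.
Esperanza ∩ Wiremu ∩ Hamid ∩ Leo: 14:55-16:25.
Esperanza ∩ Wiremu ∩ Hamid ∩ Leo ∩ Ana: ∅.
There is no time when everyone is free.
No common window is at least 45 minutes long.

none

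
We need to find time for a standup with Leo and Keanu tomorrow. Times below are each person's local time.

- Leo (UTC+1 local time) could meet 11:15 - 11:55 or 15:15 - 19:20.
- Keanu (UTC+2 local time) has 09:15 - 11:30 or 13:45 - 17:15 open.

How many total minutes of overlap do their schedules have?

Leo in UTC: 10:15-10:55, 14:15-18:20 (subtract 1h to convert from UTC+1).
Keanu in UTC: 07:15-09:30, 11:45-15:15 (subtract 2h to convert from UTC+2).
Leo ∩ Keanu: 14:15-15:15.
That's a single block of 60 minutes.

60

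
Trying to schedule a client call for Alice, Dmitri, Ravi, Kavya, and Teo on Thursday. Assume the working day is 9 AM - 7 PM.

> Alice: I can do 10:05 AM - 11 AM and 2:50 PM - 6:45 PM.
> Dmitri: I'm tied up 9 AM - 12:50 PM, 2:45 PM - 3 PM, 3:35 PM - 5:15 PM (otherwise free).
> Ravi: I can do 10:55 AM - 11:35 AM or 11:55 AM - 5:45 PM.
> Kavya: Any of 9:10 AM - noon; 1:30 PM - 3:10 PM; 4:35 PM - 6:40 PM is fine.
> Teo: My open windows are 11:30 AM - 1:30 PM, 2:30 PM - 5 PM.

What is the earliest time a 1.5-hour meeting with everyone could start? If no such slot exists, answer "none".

none

Alice free: 10:05-11:00, 14:50-18:45.
Dmitri free: 12:50-14:45, 15:00-15:35, 17:15-19:00 (invert busy blocks within the working day).
Ravi free: 10:55-11:35, 11:55-17:45.
Kavya free: 09:10-12:00, 13:30-15:10, 16:35-18:40.
Teo free: 11:30-13:30, 14:30-17:00.
Alice ∩ Dmitri: 15:00-15:35, 17:15-18:45.
Alice ∩ Dmitri ∩ Ravi: 15:00-15:35, 17:15-17:45.
Alice ∩ Dmitri ∩ Ravi ∩ Kavya: 15:00-15:10, 17:15-17:45.
Alice ∩ Dmitri ∩ Ravi ∩ Kavya ∩ Teo: 15:00-15:10.
No common window is at least 90 minutes long.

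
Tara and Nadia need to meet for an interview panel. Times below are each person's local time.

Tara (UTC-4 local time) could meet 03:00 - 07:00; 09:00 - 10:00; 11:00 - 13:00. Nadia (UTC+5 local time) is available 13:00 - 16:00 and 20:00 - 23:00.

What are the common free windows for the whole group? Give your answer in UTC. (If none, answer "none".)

08:00-11:00, 15:00-17:00

Tara in UTC: 07:00-11:00, 13:00-14:00, 15:00-17:00 (add 4h to convert from UTC-4).
Nadia in UTC: 08:00-11:00, 15:00-18:00 (subtract 5h to convert from UTC+5).
Tara ∩ Nadia: 08:00-11:00, 15:00-17:00.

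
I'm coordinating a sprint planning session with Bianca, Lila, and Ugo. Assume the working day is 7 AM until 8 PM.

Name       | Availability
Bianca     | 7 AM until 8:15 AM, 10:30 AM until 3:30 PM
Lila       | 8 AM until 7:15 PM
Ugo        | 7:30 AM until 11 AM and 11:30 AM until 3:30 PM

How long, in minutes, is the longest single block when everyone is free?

240

Bianca ∩ Lila: 08:00-08:15, 10:30-15:30.
Bianca ∩ Lila ∩ Ugo: 08:00-08:15, 10:30-11:00, 11:30-15:30.
So the common availability across everyone is 08:00-08:15, 10:30-11:00, 11:30-15:30.
The longest is 11:30-15:30 at 240 minutes.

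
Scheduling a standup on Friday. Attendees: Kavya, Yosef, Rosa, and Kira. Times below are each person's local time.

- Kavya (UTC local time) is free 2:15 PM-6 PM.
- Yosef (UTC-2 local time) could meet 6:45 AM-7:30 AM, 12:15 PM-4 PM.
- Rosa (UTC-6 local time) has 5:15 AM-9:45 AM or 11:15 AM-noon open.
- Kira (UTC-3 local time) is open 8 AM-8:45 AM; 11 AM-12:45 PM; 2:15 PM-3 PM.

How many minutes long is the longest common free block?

Kavya in UTC: 14:15-18:00.
Yosef in UTC: 08:45-09:30, 14:15-18:00 (add 2h to convert from UTC-2).
Rosa in UTC: 11:15-15:45, 17:15-18:00 (add 6h to convert from UTC-6).
Kira in UTC: 11:00-11:45, 14:00-15:45, 17:15-18:00 (add 3h to convert from UTC-3).
Kavya ∩ Yosef: 14:15-18:00.
Kavya ∩ Yosef ∩ Rosa: 14:15-15:45, 17:15-18:00.
Kavya ∩ Yosef ∩ Rosa ∩ Kira: 14:15-15:45, 17:15-18:00.
So the common availability across everyone is 14:15-15:45, 17:15-18:00.
The longest is 14:15-15:45 at 90 minutes.

90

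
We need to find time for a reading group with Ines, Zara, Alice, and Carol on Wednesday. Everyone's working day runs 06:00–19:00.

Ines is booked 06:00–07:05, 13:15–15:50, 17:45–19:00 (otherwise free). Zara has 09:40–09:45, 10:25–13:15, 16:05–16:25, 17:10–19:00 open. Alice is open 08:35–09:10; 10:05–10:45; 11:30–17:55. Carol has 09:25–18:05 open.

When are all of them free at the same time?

10:25-10:45, 11:30-13:15, 16:05-16:25, 17:10-17:45

Ines free: 07:05-13:15, 15:50-17:45 (invert busy blocks within the working day).
Zara free: 09:40-09:45, 10:25-13:15, 16:05-16:25, 17:10-19:00.
Alice free: 08:35-09:10, 10:05-10:45, 11:30-17:55.
Carol free: 09:25-18:05.
Ines ∩ Zara: 09:40-09:45, 10:25-13:15, 16:05-16:25, 17:10-17:45.
Ines ∩ Zara ∩ Alice: 10:25-10:45, 11:30-13:15, 16:05-16:25, 17:10-17:45.
Ines ∩ Zara ∩ Alice ∩ Carol: 10:25-10:45, 11:30-13:15, 16:05-16:25, 17:10-17:45.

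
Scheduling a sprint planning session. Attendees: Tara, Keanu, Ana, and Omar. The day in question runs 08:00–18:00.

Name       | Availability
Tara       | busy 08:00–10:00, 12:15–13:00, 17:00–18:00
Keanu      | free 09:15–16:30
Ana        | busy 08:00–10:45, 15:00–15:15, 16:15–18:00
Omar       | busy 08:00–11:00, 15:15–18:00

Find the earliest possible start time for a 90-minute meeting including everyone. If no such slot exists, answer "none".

13:00

Tara free: 10:00-12:15, 13:00-17:00 (invert busy blocks within the working day).
Keanu free: 09:15-16:30.
Ana free: 10:45-15:00, 15:15-16:15 (invert busy blocks within the working day).
Omar free: 11:00-15:15 (invert busy blocks within the working day).
Tara ∩ Keanu: 10:00-12:15, 13:00-16:30.
Tara ∩ Keanu ∩ Ana: 10:45-12:15, 13:00-15:00, 15:15-16:15.
Tara ∩ Keanu ∩ Ana ∩ Omar: 11:00-12:15, 13:00-15:00.
The first common window of at least 90 minutes is 13:00-15:00, so the earliest start is 13:00.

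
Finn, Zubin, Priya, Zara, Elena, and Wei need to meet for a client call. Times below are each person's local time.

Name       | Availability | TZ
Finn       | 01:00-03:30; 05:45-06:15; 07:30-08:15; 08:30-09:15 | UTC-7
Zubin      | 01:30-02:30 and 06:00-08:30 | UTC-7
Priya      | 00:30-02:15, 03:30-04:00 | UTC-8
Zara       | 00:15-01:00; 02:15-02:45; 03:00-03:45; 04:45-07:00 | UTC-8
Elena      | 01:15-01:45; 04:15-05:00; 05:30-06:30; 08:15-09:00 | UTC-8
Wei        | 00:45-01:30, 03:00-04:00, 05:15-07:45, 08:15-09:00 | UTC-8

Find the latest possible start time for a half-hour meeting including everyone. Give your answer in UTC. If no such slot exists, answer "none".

Finn in UTC: 08:00-10:30, 12:45-13:15, 14:30-15:15, 15:30-16:15 (add 7h to convert from UTC-7).
Zubin in UTC: 08:30-09:30, 13:00-15:30 (add 7h to convert from UTC-7).
Priya in UTC: 08:30-10:15, 11:30-12:00 (add 8h to convert from UTC-8).
Zara in UTC: 08:15-09:00, 10:15-10:45, 11:00-11:45, 12:45-15:00 (add 8h to convert from UTC-8).
Elena in UTC: 09:15-09:45, 12:15-13:00, 13:30-14:30, 16:15-17:00 (add 8h to convert from UTC-8).
Wei in UTC: 08:45-09:30, 11:00-12:00, 13:15-15:45, 16:15-17:00 (add 8h to convert from UTC-8).
Finn ∩ Zubin: 08:30-09:30, 13:00-13:15, 14:30-15:15.
Finn ∩ Zubin ∩ Priya: 08:30-09:30.
Finn ∩ Zubin ∩ Priya ∩ Zara: 08:30-09:00.
Finn ∩ Zubin ∩ Priya ∩ Zara ∩ Elena: ∅.
Finn ∩ Zubin ∩ Priya ∩ Zara ∩ Elena ∩ Wei: ∅.
There is no time when everyone is free.
No common window is at least 30 minutes long.

none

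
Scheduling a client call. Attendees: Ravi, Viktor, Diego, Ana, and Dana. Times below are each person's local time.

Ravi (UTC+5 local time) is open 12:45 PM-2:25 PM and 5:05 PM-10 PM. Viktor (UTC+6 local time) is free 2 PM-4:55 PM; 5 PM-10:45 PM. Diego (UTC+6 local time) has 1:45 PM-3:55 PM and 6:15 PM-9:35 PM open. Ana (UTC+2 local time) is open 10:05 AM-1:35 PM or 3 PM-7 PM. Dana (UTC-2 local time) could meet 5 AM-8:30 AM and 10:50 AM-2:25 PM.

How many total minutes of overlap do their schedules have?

235

Ravi in UTC: 07:45-09:25, 12:05-17:00 (subtract 5h to convert from UTC+5).
Viktor in UTC: 08:00-10:55, 11:00-16:45 (subtract 6h to convert from UTC+6).
Diego in UTC: 07:45-09:55, 12:15-15:35 (subtract 6h to convert from UTC+6).
Ana in UTC: 08:05-11:35, 13:00-17:00 (subtract 2h to convert from UTC+2).
Dana in UTC: 07:00-10:30, 12:50-16:25 (add 2h to convert from UTC-2).
Ravi ∩ Viktor: 08:00-09:25, 12:05-16:45.
Ravi ∩ Viktor ∩ Diego: 08:00-09:25, 12:15-15:35.
Ravi ∩ Viktor ∩ Diego ∩ Ana: 08:05-09:25, 13:00-15:35.
Ravi ∩ Viktor ∩ Diego ∩ Ana ∩ Dana: 08:05-09:25, 13:00-15:35.
Summing the common windows: 80 + 155 = 235 minutes.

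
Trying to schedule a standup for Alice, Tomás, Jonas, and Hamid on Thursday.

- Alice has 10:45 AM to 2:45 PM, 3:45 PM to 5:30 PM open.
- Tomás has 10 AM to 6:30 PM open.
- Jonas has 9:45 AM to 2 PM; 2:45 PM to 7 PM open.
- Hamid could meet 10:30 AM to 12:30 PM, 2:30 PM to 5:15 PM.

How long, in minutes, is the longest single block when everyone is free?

105

Alice ∩ Tomás: 10:45-14:45, 15:45-17:30.
Alice ∩ Tomás ∩ Jonas: 10:45-14:00, 15:45-17:30.
Alice ∩ Tomás ∩ Jonas ∩ Hamid: 10:45-12:30, 15:45-17:15.
Those are the intersection windows.
The longest is 10:45-12:30 at 105 minutes.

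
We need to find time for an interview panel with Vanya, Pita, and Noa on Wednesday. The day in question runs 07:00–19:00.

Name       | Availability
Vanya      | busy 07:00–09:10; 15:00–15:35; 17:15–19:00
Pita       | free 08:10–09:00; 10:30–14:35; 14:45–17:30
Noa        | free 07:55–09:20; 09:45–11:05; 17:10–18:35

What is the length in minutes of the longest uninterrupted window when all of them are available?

35

Vanya free: 09:10-15:00, 15:35-17:15 (invert busy blocks within the working day).
Pita free: 08:10-09:00, 10:30-14:35, 14:45-17:30.
Noa free: 07:55-09:20, 09:45-11:05, 17:10-18:35.
Vanya ∩ Pita: 10:30-14:35, 14:45-15:00, 15:35-17:15.
Vanya ∩ Pita ∩ Noa: 10:30-11:05, 17:10-17:15.
The longest is 10:30-11:05 at 35 minutes.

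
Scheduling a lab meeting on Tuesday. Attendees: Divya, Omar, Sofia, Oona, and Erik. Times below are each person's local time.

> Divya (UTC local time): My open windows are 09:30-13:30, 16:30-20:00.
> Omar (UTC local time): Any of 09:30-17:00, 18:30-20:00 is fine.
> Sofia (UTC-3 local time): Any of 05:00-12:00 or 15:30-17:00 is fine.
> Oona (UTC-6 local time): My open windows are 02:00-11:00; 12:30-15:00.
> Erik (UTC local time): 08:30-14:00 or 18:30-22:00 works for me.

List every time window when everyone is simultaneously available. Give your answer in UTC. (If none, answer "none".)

09:30-13:30, 18:30-20:00

Divya in UTC: 09:30-13:30, 16:30-20:00.
Omar in UTC: 09:30-17:00, 18:30-20:00.
Sofia in UTC: 08:00-15:00, 18:30-20:00 (add 3h to convert from UTC-3).
Oona in UTC: 08:00-17:00, 18:30-21:00 (add 6h to convert from UTC-6).
Erik in UTC: 08:30-14:00, 18:30-22:00.
Divya ∩ Omar: 09:30-13:30, 16:30-17:00, 18:30-20:00.
Divya ∩ Omar ∩ Sofia: 09:30-13:30, 18:30-20:00.
Divya ∩ Omar ∩ Sofia ∩ Oona: 09:30-13:30, 18:30-20:00.
Divya ∩ Omar ∩ Sofia ∩ Oona ∩ Erik: 09:30-13:30, 18:30-20:00.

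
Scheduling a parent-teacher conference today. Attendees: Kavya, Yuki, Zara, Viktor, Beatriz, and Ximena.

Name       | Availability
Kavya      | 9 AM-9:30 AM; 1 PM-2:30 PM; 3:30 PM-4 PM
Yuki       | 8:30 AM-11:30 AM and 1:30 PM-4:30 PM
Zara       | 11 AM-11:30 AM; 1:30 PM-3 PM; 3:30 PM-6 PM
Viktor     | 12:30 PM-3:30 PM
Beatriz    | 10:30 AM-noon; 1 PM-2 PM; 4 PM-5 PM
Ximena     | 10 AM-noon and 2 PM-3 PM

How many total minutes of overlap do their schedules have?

0

Kavya ∩ Yuki: 09:00-09:30, 13:30-14:30, 15:30-16:00.
Kavya ∩ Yuki ∩ Zara: 13:30-14:30, 15:30-16:00.
Kavya ∩ Yuki ∩ Zara ∩ Viktor: 13:30-14:30.
Kavya ∩ Yuki ∩ Zara ∩ Viktor ∩ Beatriz: 13:30-14:00.
Kavya ∩ Yuki ∩ Zara ∩ Viktor ∩ Beatriz ∩ Ximena: ∅.
There is no time when everyone is free.
There is no common window, so the total is 0 minutes.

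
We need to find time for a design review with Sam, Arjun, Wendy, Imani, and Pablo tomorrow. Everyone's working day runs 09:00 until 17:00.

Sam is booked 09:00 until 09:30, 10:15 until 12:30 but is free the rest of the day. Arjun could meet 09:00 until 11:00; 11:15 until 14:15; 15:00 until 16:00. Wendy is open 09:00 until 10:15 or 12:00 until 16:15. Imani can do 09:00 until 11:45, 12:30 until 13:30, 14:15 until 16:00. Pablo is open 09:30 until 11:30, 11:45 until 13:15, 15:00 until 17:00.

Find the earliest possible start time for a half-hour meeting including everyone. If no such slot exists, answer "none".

Sam free: 09:30-10:15, 12:30-17:00 (invert busy blocks within the working day).
Arjun free: 09:00-11:00, 11:15-14:15, 15:00-16:00.
Wendy free: 09:00-10:15, 12:00-16:15.
Imani free: 09:00-11:45, 12:30-13:30, 14:15-16:00.
Pablo free: 09:30-11:30, 11:45-13:15, 15:00-17:00.
Sam ∩ Arjun: 09:30-10:15, 12:30-14:15, 15:00-16:00.
Sam ∩ Arjun ∩ Wendy: 09:30-10:15, 12:30-14:15, 15:00-16:00.
Sam ∩ Arjun ∩ Wendy ∩ Imani: 09:30-10:15, 12:30-13:30, 15:00-16:00.
Sam ∩ Arjun ∩ Wendy ∩ Imani ∩ Pablo: 09:30-10:15, 12:30-13:15, 15:00-16:00.
The first common window of at least 30 minutes is 09:30-10:15, so the earliest start is 09:30.

09:30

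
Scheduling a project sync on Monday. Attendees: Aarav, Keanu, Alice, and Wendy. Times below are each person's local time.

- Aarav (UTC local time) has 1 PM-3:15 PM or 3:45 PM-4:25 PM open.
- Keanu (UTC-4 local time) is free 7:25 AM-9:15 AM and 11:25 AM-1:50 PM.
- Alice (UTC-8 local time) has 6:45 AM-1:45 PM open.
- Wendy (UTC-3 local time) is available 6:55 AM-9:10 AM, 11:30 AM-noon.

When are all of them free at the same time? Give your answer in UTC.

none

Aarav in UTC: 13:00-15:15, 15:45-16:25.
Keanu in UTC: 11:25-13:15, 15:25-17:50 (add 4h to convert from UTC-4).
Alice in UTC: 14:45-21:45 (add 8h to convert from UTC-8).
Wendy in UTC: 09:55-12:10, 14:30-15:00 (add 3h to convert from UTC-3).
Aarav ∩ Keanu: 13:00-13:15, 15:45-16:25.
Aarav ∩ Keanu ∩ Alice: 15:45-16:25.
Aarav ∩ Keanu ∩ Alice ∩ Wendy: ∅.
There is no time when everyone is free.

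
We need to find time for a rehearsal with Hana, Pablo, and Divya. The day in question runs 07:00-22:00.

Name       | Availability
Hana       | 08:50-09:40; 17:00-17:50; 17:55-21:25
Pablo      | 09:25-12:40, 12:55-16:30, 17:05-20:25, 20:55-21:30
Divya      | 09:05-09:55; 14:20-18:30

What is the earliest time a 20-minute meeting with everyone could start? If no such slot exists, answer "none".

Hana ∩ Pablo: 09:25-09:40, 17:05-17:50, 17:55-20:25, 20:55-21:25.
Hana ∩ Pablo ∩ Divya: 09:25-09:40, 17:05-17:50, 17:55-18:30.
Those are the intersection windows.
The first common window of at least 20 minutes is 17:05-17:50, so the earliest start is 17:05.

17:05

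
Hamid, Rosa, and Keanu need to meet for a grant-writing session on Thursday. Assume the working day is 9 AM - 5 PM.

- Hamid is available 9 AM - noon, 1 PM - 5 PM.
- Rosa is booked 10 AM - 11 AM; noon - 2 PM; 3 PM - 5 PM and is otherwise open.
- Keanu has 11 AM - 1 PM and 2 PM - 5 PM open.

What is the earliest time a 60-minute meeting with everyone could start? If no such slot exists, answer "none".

11:00

Hamid free: 09:00-12:00, 13:00-17:00.
Rosa free: 09:00-10:00, 11:00-12:00, 14:00-15:00 (invert busy blocks within the working day).
Keanu free: 11:00-13:00, 14:00-17:00.
Hamid ∩ Rosa: 09:00-10:00, 11:00-12:00, 14:00-15:00.
Hamid ∩ Rosa ∩ Keanu: 11:00-12:00, 14:00-15:00.
The first common window of at least 60 minutes is 11:00-12:00, so the earliest start is 11:00.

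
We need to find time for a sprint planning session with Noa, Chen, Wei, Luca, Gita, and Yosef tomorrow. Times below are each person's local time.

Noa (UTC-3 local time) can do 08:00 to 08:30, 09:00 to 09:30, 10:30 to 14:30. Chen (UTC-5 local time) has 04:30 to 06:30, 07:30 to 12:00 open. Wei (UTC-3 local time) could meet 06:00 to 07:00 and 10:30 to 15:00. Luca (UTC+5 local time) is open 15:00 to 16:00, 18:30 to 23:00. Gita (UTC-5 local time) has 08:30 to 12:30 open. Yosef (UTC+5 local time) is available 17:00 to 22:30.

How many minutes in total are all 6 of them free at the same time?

210

Noa in UTC: 11:00-11:30, 12:00-12:30, 13:30-17:30 (add 3h to convert from UTC-3).
Chen in UTC: 09:30-11:30, 12:30-17:00 (add 5h to convert from UTC-5).
Wei in UTC: 09:00-10:00, 13:30-18:00 (add 3h to convert from UTC-3).
Luca in UTC: 10:00-11:00, 13:30-18:00 (subtract 5h to convert from UTC+5).
Gita in UTC: 13:30-17:30 (add 5h to convert from UTC-5).
Yosef in UTC: 12:00-17:30 (subtract 5h to convert from UTC+5).
Noa ∩ Chen: 11:00-11:30, 13:30-17:00.
Noa ∩ Chen ∩ Wei: 13:30-17:00.
Noa ∩ Chen ∩ Wei ∩ Luca: 13:30-17:00.
Noa ∩ Chen ∩ Wei ∩ Luca ∩ Gita: 13:30-17:00.
Noa ∩ Chen ∩ Wei ∩ Luca ∩ Gita ∩ Yosef: 13:30-17:00.
That's a single block of 210 minutes.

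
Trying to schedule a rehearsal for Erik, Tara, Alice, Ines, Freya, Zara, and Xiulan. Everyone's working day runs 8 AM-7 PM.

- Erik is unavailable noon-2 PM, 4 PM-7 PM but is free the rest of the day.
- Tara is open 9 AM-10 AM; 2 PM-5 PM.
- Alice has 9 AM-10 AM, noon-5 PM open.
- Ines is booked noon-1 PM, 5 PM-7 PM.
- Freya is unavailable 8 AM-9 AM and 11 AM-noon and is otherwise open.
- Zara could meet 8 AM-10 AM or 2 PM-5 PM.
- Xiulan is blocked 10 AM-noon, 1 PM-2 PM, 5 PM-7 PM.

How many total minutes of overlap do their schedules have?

180

Erik free: 08:00-12:00, 14:00-16:00 (invert busy blocks within the working day).
Tara free: 09:00-10:00, 14:00-17:00.
Alice free: 09:00-10:00, 12:00-17:00.
Ines free: 08:00-12:00, 13:00-17:00 (invert busy blocks within the working day).
Freya free: 09:00-11:00, 12:00-19:00 (invert busy blocks within the working day).
Zara free: 08:00-10:00, 14:00-17:00.
Xiulan free: 08:00-10:00, 12:00-13:00, 14:00-17:00 (invert busy blocks within the working day).
Erik ∩ Tara: 09:00-10:00, 14:00-16:00.
Erik ∩ Tara ∩ Alice: 09:00-10:00, 14:00-16:00.
Erik ∩ Tara ∩ Alice ∩ Ines: 09:00-10:00, 14:00-16:00.
Erik ∩ Tara ∩ Alice ∩ Ines ∩ Freya: 09:00-10:00, 14:00-16:00.
Erik ∩ Tara ∩ Alice ∩ Ines ∩ Freya ∩ Zara: 09:00-10:00, 14:00-16:00.
Erik ∩ Tara ∩ Alice ∩ Ines ∩ Freya ∩ Zara ∩ Xiulan: 09:00-10:00, 14:00-16:00.
Summing the common windows: 60 + 120 = 180 minutes.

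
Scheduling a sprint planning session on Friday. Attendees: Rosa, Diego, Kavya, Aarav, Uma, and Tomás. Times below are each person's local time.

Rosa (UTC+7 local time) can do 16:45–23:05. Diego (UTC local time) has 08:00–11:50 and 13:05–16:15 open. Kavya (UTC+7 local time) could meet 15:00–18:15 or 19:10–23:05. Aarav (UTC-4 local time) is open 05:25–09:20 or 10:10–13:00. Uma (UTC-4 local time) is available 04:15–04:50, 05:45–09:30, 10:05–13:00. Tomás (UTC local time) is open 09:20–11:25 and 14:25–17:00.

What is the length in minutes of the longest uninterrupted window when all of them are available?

100

Rosa in UTC: 09:45-16:05 (subtract 7h to convert from UTC+7).
Diego in UTC: 08:00-11:50, 13:05-16:15.
Kavya in UTC: 08:00-11:15, 12:10-16:05 (subtract 7h to convert from UTC+7).
Aarav in UTC: 09:25-13:20, 14:10-17:00 (add 4h to convert from UTC-4).
Uma in UTC: 08:15-08:50, 09:45-13:30, 14:05-17:00 (add 4h to convert from UTC-4).
Tomás in UTC: 09:20-11:25, 14:25-17:00.
Rosa ∩ Diego: 09:45-11:50, 13:05-16:05.
Rosa ∩ Diego ∩ Kavya: 09:45-11:15, 13:05-16:05.
Rosa ∩ Diego ∩ Kavya ∩ Aarav: 09:45-11:15, 13:05-13:20, 14:10-16:05.
Rosa ∩ Diego ∩ Kavya ∩ Aarav ∩ Uma: 09:45-11:15, 13:05-13:20, 14:10-16:05.
Rosa ∩ Diego ∩ Kavya ∩ Aarav ∩ Uma ∩ Tomás: 09:45-11:15, 14:25-16:05.
Those are the intersection windows.
The longest is 14:25-16:05 at 100 minutes.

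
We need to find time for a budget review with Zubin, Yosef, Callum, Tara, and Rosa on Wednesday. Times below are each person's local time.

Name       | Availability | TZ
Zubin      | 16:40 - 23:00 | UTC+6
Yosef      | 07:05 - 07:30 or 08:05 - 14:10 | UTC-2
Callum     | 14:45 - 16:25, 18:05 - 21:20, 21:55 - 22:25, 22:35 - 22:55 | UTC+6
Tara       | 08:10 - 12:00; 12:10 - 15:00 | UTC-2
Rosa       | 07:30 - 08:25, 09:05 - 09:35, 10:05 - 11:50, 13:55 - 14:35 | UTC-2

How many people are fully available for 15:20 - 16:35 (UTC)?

Zubin in UTC: 10:40-17:00 (subtract 6h to convert from UTC+6).
Yosef in UTC: 09:05-09:30, 10:05-16:10 (add 2h to convert from UTC-2).
Callum in UTC: 08:45-10:25, 12:05-15:20, 15:55-16:25, 16:35-16:55 (subtract 6h to convert from UTC+6).
Tara in UTC: 10:10-14:00, 14:10-17:00 (add 2h to convert from UTC-2).
Rosa in UTC: 09:30-10:25, 11:05-11:35, 12:05-13:50, 15:55-16:35 (add 2h to convert from UTC-2).
Zubin and Tara can make the full 15:20-16:35 slot — that's 2.

2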